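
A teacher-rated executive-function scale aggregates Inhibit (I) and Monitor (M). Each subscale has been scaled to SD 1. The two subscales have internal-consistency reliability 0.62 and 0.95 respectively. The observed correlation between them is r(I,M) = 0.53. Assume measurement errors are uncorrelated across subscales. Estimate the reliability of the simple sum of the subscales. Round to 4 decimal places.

0.8595

Var(I+M) = 2 + 2·[0.53] = 2 + 1.06 = 3.06.
Because errors are independent across components, Cov(Tᵢ,Tⱼ) = Cov(Xᵢ,Xⱼ); the off-diagonal part of the true-score variance is the same as above.
True-score variance = [0.62 + 0.95] + 1.06 = 1.57 + 1.06 = 2.63.
Reliability = 2.63 / 3.06 = 0.8595.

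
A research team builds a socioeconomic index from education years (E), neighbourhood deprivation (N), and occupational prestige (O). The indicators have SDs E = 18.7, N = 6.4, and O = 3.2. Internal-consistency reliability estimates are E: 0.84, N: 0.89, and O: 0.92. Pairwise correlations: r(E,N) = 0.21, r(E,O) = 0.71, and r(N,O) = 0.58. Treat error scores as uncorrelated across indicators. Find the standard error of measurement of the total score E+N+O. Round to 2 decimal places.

Var(total) = 400.89 + 158.995 = 559.885.
True-score variance = 339.615 + 158.995 = 498.61, so reliability = 0.8906.
Error variance = 559.885 − 498.61 = 61.2752; SEM = √61.2752 = 7.83.

7.83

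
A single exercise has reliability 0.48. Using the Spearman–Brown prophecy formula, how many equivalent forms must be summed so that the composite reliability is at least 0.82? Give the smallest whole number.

5

k ≥ ρ*(1−ρ₁)/(ρ₁(1−ρ*)) = 0.82·0.52 / (0.48·0.18) = 4.935.
Smallest integer k = 5.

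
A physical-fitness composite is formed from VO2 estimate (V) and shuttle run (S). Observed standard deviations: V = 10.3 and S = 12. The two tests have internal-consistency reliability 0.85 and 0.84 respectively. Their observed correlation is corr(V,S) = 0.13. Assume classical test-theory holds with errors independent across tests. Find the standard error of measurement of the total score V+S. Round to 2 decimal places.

6.24

Var(total) = 250.09 + 32.136 = 282.226.
True-score variance = 211.137 + 32.136 = 243.273, so reliability = 0.8620.
Error variance = 282.226 − 243.273 = 38.9535; SEM = √38.9535 = 6.24.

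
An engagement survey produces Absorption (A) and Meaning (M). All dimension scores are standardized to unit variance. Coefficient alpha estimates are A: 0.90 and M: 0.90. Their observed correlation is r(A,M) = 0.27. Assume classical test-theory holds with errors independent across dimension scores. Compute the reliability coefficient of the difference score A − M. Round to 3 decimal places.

Var(A−M) = 1 + 1 − 2·0.27 = 2 − 0.54 = 1.46.
Because errors are independent across components, Cov(Tᵢ,Tⱼ) = Cov(Xᵢ,Xⱼ); the off-diagonal part of the true-score variance is the same as above.
True-score variance = [0.90 + 0.90] − 0.54 = 1.8 − 0.54 = 1.26.
Reliability = 1.26 / 1.46 = 0.863.

0.863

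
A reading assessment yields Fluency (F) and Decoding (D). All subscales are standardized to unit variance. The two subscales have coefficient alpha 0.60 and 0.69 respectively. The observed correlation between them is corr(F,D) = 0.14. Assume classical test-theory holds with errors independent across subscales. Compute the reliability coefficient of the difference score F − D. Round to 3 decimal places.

Var(F−D) = 1 + 1 − 2·0.14 = 2 − 0.28 = 1.72.
Because errors are independent across components, Cov(Tᵢ,Tⱼ) = Cov(Xᵢ,Xⱼ); the off-diagonal part of the true-score variance is the same as above.
True-score variance = [0.60 + 0.69] − 0.28 = 1.29 − 0.28 = 1.01.
Reliability = 1.01 / 1.72 = 0.587.

0.587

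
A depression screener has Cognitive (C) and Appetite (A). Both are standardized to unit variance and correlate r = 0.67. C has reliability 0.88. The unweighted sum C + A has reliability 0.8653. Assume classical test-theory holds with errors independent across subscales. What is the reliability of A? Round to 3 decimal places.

0.670

Var(C+A) = 2 + 2·0.67 = 3.340.
True-score variance = ρ_C + ρ_A + 2·0.67, so 0.8653 = (0.88 + ρ_A + 1.34) / 3.340.
ρ_A = 0.8653·3.340 − 0.88 − 1.34 = 0.670.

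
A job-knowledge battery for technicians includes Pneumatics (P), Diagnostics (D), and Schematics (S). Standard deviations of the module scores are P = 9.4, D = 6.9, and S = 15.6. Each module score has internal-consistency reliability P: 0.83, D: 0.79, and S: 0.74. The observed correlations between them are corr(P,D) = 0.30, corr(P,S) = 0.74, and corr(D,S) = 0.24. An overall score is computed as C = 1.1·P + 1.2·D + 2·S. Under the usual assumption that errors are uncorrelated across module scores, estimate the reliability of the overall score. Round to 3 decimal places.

Var(C) = 1.1²·9.4² + 1.2²·6.9² + 2²·15.6² + 2·[1.32·9.4·6.9·0.30 + 2.2·9.4·15.6·0.74 + 2.4·6.9·15.6·0.24] = 1148.91 + 652.83 = 1801.74.
Because errors are independent across components, Cov(Tᵢ,Tⱼ) = Cov(Xᵢ,Xⱼ); the off-diagonal part of the true-score variance is the same as above.
True-score variance = [1.1²·9.4²·0.83 + 1.2²·6.9²·0.79 + 2²·15.6²·0.74] + 652.83 = 863.247 + 652.83 = 1516.08.
Reliability = 1516.08 / 1801.74 = 0.841.

0.841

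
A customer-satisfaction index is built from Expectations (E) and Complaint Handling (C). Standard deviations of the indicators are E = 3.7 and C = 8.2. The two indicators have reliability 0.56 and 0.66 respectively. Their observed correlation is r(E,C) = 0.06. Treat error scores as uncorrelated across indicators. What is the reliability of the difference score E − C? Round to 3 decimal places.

0.626

Var(E−C) = 3.7² + 8.2² − 2·3.7·8.2·0.06 = 80.93 − 3.6408 = 77.2892.
With uncorrelated errors the cross-covariances are all true-score covariance, so they carry over unchanged; only the diagonal terms shrink to ρᵢσᵢ².
True-score variance = [3.7²·0.56 + 8.2²·0.66] − 3.6408 = 52.0448 − 3.6408 = 48.404.
Reliability = 48.404 / 77.2892 = 0.626.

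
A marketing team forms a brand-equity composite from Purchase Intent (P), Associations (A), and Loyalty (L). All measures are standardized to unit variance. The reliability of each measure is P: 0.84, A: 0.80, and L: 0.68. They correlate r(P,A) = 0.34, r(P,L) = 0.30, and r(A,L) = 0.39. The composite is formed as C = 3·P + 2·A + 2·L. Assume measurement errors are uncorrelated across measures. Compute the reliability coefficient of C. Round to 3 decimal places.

0.873

Var(C) = 3² + 2² + 2² + 2·[6·0.34 + 6·0.30 + 4·0.39] = 17 + 10.8 = 27.8.
With uncorrelated errors the cross-covariances are all true-score covariance, so they carry over unchanged; only the diagonal terms shrink to ρᵢσᵢ².
True-score variance = [3²·0.84 + 2²·0.80 + 2²·0.68] + 10.8 = 13.48 + 10.8 = 24.28.
Reliability = 24.28 / 27.8 = 0.873.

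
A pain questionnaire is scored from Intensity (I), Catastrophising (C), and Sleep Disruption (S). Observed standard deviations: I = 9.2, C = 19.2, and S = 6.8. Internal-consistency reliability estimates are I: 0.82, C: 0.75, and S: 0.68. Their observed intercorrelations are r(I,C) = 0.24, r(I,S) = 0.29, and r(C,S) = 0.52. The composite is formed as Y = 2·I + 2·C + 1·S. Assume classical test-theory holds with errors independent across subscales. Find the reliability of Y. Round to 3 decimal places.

0.825

Var(Y) = 2²·9.2² + 2²·19.2² + 6.8² + 2·[4·9.2·19.2·0.24 + 2·9.2·6.8·0.29 + 2·19.2·6.8·0.52] = 1859.36 + 683.283 = 2542.64.
Because errors are independent across components, Cov(Tᵢ,Tⱼ) = Cov(Xᵢ,Xⱼ); the off-diagonal part of the true-score variance is the same as above.
True-score variance = [2²·9.2²·0.82 + 2²·19.2²·0.75 + 6.8²·0.68] + 683.283 = 1414.98 + 683.283 = 2098.27.
Reliability = 2098.27 / 2542.64 = 0.825.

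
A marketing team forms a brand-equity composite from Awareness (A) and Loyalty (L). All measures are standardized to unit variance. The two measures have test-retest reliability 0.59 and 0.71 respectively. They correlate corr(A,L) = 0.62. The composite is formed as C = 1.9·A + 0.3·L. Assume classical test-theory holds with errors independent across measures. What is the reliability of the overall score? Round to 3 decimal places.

0.658

Var(C) = 1.9² + 0.3² + 2·[0.57·0.62] = 3.7 + 0.7068 = 4.4068.
With uncorrelated errors the cross-covariances are all true-score covariance, so they carry over unchanged; only the diagonal terms shrink to ρᵢσᵢ².
True-score variance = [1.9²·0.59 + 0.3²·0.71] + 0.7068 = 2.1938 + 0.7068 = 2.9006.
Reliability = 2.9006 / 4.4068 = 0.658.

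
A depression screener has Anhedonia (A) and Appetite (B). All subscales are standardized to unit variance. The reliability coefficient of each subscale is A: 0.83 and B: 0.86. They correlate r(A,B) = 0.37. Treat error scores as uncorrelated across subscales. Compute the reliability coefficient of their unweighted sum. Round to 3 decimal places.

0.887

Var(A+B) = 2 + 2·[0.37] = 2 + 0.74 = 2.74.
Under uncorrelated errors the observed covariances equal the true-score covariances, so only the own-variance terms attenuate.
True-score variance = [0.83 + 0.86] + 0.74 = 1.69 + 0.74 = 2.43.
Reliability = 2.43 / 2.74 = 0.887.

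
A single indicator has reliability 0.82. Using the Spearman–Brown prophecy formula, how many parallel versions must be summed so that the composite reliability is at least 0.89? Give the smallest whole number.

2

k ≥ ρ*(1−ρ₁)/(ρ₁(1−ρ*)) = 0.89·0.18 / (0.82·0.11) = 1.776.
Smallest integer k = 2.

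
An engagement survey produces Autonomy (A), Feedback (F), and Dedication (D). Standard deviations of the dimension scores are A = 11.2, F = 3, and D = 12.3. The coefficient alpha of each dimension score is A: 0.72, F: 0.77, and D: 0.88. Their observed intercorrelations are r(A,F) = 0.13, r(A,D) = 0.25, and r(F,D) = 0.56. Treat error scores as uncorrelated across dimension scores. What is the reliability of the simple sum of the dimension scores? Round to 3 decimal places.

0.863

Var(A+F+D) = 11.2² + 3² + 12.3² + 2·[11.2·3·0.13 + 11.2·12.3·0.25 + 3·12.3·0.56] = 285.73 + 118.944 = 404.674.
Because errors are independent across components, Cov(Tᵢ,Tⱼ) = Cov(Xᵢ,Xⱼ); the off-diagonal part of the true-score variance is the same as above.
True-score variance = [11.2²·0.72 + 3²·0.77 + 12.3²·0.88] + 118.944 = 230.382 + 118.944 = 349.326.
Reliability = 349.326 / 404.674 = 0.863.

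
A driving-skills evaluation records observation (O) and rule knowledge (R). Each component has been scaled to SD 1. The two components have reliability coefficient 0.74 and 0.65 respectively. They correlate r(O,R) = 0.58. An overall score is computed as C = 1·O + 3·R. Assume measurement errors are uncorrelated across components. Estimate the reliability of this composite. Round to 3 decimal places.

0.747

Var(C) = 1 + 3² + 2·[3·0.58] = 10 + 3.48 = 13.48.
Under uncorrelated errors the observed covariances equal the true-score covariances, so only the own-variance terms attenuate.
True-score variance = [0.74 + 3²·0.65] + 3.48 = 6.59 + 3.48 = 10.07.
Reliability = 10.07 / 13.48 = 0.747.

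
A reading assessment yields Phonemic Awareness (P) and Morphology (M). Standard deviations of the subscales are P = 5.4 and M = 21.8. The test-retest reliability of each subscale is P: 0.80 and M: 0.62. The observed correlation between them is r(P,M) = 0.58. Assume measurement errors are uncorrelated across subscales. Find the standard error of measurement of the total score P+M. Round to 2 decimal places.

13.65

Var(total) = 504.4 + 136.555 = 640.955.
True-score variance = 317.977 + 136.555 = 454.532, so reliability = 0.7091.
Error variance = 640.955 − 454.532 = 186.423; SEM = √186.423 = 13.65.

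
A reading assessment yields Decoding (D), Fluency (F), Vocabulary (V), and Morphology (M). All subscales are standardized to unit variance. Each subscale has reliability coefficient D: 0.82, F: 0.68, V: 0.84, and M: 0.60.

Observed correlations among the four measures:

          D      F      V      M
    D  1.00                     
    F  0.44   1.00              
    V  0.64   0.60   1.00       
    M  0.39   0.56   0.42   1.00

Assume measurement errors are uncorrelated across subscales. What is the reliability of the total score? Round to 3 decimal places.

Var(D+F+V+M) = 4 + 2·[0.44 + 0.64 + 0.39 + 0.60 + 0.56 + 0.42] = 4 + 6.1 = 10.1.
Under uncorrelated errors the observed covariances equal the true-score covariances, so only the own-variance terms attenuate.
True-score variance = [0.82 + 0.68 + 0.84 + 0.60] + 6.1 = 2.94 + 6.1 = 9.04.
Reliability = 9.04 / 10.1 = 0.895.

0.895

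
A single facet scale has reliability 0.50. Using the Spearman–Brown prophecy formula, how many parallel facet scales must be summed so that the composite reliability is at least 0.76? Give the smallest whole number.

4

k ≥ ρ*(1−ρ₁)/(ρ₁(1−ρ*)) = 0.76·0.50 / (0.50·0.24) = 3.167.
Smallest integer k = 4.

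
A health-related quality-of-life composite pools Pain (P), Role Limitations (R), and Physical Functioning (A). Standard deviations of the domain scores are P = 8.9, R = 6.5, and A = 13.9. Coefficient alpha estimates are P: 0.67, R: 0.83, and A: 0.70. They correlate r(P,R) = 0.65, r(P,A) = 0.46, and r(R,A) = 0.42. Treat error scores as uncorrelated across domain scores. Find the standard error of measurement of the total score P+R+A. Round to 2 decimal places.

Var(total) = 314.67 + 264.912 = 579.582.
True-score variance = 223.385 + 264.912 = 488.297, so reliability = 0.8425.
Error variance = 579.582 − 488.297 = 91.2848; SEM = √91.2848 = 9.55.

9.55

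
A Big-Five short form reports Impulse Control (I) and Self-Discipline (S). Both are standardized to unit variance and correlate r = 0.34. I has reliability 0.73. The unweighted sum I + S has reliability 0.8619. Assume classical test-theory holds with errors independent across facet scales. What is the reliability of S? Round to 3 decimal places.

Var(I+S) = 2 + 2·0.34 = 2.680.
True-score variance = ρ_I + ρ_S + 2·0.34, so 0.8619 = (0.73 + ρ_S + 0.68) / 2.680.
ρ_S = 0.8619·2.680 − 0.73 − 0.68 = 0.900.

0.900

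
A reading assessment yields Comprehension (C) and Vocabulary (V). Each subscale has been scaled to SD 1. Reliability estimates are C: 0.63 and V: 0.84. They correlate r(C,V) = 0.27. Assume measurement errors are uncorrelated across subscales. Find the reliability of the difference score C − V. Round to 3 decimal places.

Var(C−V) = 1 + 1 − 2·0.27 = 2 − 0.54 = 1.46.
Because errors are independent across components, Cov(Tᵢ,Tⱼ) = Cov(Xᵢ,Xⱼ); the off-diagonal part of the true-score variance is the same as above.
True-score variance = [0.63 + 0.84] − 0.54 = 1.47 − 0.54 = 0.93.
Reliability = 0.93 / 1.46 = 0.637.

0.637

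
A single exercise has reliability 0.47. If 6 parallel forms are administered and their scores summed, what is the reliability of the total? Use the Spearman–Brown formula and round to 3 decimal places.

0.842

ρ_k = kρ / (1 + (k−1)ρ) = 6·0.47 / (1 + 5·0.47) = 2.820 / 3.350 = 0.842.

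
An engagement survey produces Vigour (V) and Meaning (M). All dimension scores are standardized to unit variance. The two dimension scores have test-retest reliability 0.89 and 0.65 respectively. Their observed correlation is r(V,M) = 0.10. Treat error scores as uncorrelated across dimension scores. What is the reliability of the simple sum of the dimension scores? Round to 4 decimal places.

Var(V+M) = 2 + 2·[0.10] = 2 + 0.2 = 2.2.
With uncorrelated errors the cross-covariances are all true-score covariance, so they carry over unchanged; only the diagonal terms shrink to ρᵢσᵢ².
True-score variance = [0.89 + 0.65] + 0.2 = 1.54 + 0.2 = 1.74.
Reliability = 1.74 / 2.2 = 0.7909.

0.7909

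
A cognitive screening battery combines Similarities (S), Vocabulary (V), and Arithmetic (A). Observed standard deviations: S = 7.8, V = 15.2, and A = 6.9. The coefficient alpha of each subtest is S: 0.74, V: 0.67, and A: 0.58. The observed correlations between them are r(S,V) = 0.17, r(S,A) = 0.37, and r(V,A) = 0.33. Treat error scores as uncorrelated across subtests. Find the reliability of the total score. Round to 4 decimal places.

0.7708

Var(S+V+A) = 7.8² + 15.2² + 6.9² + 2·[7.8·15.2·0.17 + 7.8·6.9·0.37 + 15.2·6.9·0.33] = 339.49 + 149.358 = 488.848.
Under uncorrelated errors the observed covariances equal the true-score covariances, so only the own-variance terms attenuate.
True-score variance = [7.8²·0.74 + 15.2²·0.67 + 6.9²·0.58] + 149.358 = 227.432 + 149.358 = 376.79.
Reliability = 376.79 / 488.848 = 0.7708.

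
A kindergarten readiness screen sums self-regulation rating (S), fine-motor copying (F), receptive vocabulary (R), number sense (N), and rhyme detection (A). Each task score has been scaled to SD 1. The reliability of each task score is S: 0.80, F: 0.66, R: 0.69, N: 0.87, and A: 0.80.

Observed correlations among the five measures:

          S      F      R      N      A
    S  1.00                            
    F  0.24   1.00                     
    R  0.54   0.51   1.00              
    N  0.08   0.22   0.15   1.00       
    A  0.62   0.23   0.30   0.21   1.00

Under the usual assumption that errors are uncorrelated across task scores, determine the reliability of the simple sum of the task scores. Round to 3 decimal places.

Var(S+F+R+N+A) = 5 + 2·[0.24 + 0.54 + 0.08 + 0.62 + 0.51 + 0.22 + 0.23 + 0.15 + 0.30 + 0.21] = 5 + 6.2 = 11.2.
Because errors are independent across components, Cov(Tᵢ,Tⱼ) = Cov(Xᵢ,Xⱼ); the off-diagonal part of the true-score variance is the same as above.
True-score variance = [0.80 + 0.66 + 0.69 + 0.87 + 0.80] + 6.2 = 3.82 + 6.2 = 10.02.
Reliability = 10.02 / 11.2 = 0.895.

0.895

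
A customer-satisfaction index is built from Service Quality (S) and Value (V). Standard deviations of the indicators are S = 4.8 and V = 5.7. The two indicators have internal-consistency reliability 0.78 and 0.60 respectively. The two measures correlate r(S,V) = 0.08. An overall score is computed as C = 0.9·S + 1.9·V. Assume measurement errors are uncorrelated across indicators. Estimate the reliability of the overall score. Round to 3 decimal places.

0.644

Var(C) = 0.9²·4.8² + 1.9²·5.7² + 2·[1.71·4.8·5.7·0.08] = 135.951 + 7.4857 = 143.437.
Because errors are independent across components, Cov(Tᵢ,Tⱼ) = Cov(Xᵢ,Xⱼ); the off-diagonal part of the true-score variance is the same as above.
True-score variance = [0.9²·4.8²·0.78 + 1.9²·5.7²·0.60] + 7.4857 = 84.93 + 7.4857 = 92.4157.
Reliability = 92.4157 / 143.437 = 0.644.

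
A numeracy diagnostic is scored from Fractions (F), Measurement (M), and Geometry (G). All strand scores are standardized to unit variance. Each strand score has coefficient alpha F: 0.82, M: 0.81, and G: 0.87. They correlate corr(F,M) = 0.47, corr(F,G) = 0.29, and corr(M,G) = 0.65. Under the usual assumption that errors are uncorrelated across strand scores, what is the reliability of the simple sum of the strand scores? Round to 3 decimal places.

Var(F+M+G) = 3 + 2·[0.47 + 0.29 + 0.65] = 3 + 2.82 = 5.82.
Because errors are independent across components, Cov(Tᵢ,Tⱼ) = Cov(Xᵢ,Xⱼ); the off-diagonal part of the true-score variance is the same as above.
True-score variance = [0.82 + 0.81 + 0.87] + 2.82 = 2.5 + 2.82 = 5.32.
Reliability = 5.32 / 5.82 = 0.914.

0.914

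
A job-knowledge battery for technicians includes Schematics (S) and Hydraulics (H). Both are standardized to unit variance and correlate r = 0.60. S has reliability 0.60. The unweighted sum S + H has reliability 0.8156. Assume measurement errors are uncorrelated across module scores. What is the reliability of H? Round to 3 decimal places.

Var(S+H) = 2 + 2·0.60 = 3.200.
True-score variance = ρ_S + ρ_H + 2·0.60, so 0.8156 = (0.60 + ρ_H + 1.20) / 3.200.
ρ_H = 0.8156·3.200 − 0.60 − 1.20 = 0.810.

0.810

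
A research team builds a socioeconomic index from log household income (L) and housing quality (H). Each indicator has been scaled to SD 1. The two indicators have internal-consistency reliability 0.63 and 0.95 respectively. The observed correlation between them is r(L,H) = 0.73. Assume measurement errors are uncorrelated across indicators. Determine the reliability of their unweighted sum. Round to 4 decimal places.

0.8786

Var(L+H) = 2 + 2·[0.73] = 2 + 1.46 = 3.46.
Because errors are independent across components, Cov(Tᵢ,Tⱼ) = Cov(Xᵢ,Xⱼ); the off-diagonal part of the true-score variance is the same as above.
True-score variance = [0.63 + 0.95] + 1.46 = 1.58 + 1.46 = 3.04.
Reliability = 3.04 / 3.46 = 0.8786.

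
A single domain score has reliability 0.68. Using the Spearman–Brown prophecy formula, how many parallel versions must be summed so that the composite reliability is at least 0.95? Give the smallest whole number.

k ≥ ρ*(1−ρ₁)/(ρ₁(1−ρ*)) = 0.95·0.32 / (0.68·0.05) = 8.941.
Smallest integer k = 9.

9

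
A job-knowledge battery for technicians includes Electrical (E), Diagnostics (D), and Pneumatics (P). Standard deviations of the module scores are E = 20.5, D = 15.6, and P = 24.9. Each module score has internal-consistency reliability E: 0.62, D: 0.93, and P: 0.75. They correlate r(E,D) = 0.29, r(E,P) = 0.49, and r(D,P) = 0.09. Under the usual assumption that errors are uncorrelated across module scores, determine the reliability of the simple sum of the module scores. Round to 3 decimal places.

0.837

Var(E+D+P) = 20.5² + 15.6² + 24.9² + 2·[20.5·15.6·0.29 + 20.5·24.9·0.49 + 15.6·24.9·0.09] = 1283.62 + 755.644 = 2039.26.
Because errors are independent across components, Cov(Tᵢ,Tⱼ) = Cov(Xᵢ,Xⱼ); the off-diagonal part of the true-score variance is the same as above.
True-score variance = [20.5²·0.62 + 15.6²·0.93 + 24.9²·0.75] + 755.644 = 951.887 + 755.644 = 1707.53.
Reliability = 1707.53 / 2039.26 = 0.837.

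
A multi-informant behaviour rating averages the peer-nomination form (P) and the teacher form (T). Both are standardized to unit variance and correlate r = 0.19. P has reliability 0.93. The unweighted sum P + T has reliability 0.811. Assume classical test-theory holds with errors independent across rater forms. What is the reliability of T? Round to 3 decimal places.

Var(P+T) = 2 + 2·0.19 = 2.380.
True-score variance = ρ_P + ρ_T + 2·0.19, so 0.811 = (0.93 + ρ_T + 0.38) / 2.380.
ρ_T = 0.811·2.380 − 0.93 − 0.38 = 0.620.

0.620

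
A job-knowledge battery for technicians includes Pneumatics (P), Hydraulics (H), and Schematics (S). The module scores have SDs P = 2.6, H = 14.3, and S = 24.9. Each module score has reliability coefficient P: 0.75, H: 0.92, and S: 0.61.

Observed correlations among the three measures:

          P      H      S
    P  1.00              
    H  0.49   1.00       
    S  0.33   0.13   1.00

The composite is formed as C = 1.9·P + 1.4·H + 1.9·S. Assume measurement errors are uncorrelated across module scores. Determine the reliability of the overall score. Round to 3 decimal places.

0.712

Var(C) = 1.9²·2.6² + 1.4²·14.3² + 1.9²·24.9² + 2·[2.66·2.6·14.3·0.49 + 3.61·2.6·24.9·0.33 + 2.66·14.3·24.9·0.13] = 2663.44 + 497.428 = 3160.87.
With uncorrelated errors the cross-covariances are all true-score covariance, so they carry over unchanged; only the diagonal terms shrink to ρᵢσᵢ².
True-score variance = [1.9²·2.6²·0.75 + 1.4²·14.3²·0.92 + 1.9²·24.9²·0.61] + 497.428 = 1752.36 + 497.428 = 2249.79.
Reliability = 2249.79 / 3160.87 = 0.712.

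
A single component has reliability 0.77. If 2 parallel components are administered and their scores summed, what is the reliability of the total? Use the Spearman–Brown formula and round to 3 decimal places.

0.870

ρ_k = kρ / (1 + (k−1)ρ) = 2·0.77 / (1 + 1·0.77) = 1.540 / 1.770 = 0.870.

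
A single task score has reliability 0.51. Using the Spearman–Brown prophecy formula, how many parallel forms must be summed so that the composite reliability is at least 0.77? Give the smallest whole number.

4

k ≥ ρ*(1−ρ₁)/(ρ₁(1−ρ*)) = 0.77·0.49 / (0.51·0.23) = 3.217.
Smallest integer k = 4.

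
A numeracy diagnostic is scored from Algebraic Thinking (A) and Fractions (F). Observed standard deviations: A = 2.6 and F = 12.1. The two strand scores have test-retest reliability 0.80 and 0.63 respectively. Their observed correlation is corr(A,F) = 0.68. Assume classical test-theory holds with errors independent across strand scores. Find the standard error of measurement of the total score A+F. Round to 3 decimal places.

Var(total) = 153.17 + 42.7856 = 195.956.
True-score variance = 97.6463 + 42.7856 = 140.432, so reliability = 0.7167.
Error variance = 195.956 − 140.432 = 55.5237; SEM = √55.5237 = 7.451.

7.451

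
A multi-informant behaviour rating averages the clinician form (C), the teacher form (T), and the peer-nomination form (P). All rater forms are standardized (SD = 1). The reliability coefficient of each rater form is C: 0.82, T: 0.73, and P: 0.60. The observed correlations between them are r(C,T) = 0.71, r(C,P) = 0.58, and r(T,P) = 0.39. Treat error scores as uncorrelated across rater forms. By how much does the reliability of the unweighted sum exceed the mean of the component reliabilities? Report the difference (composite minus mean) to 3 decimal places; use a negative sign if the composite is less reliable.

0.150

Var(sum) = 3 + 3.36 = 6.36; true-score variance = 2.15 + 3.36 = 5.51; composite reliability = 0.8664.
Mean component reliability = 0.7167.
Difference = 0.8664 − 0.7167 = 0.150.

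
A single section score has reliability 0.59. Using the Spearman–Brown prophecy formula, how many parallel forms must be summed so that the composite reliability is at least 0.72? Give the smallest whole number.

2

k ≥ ρ*(1−ρ₁)/(ρ₁(1−ρ*)) = 0.72·0.41 / (0.59·0.28) = 1.787.
Smallest integer k = 2.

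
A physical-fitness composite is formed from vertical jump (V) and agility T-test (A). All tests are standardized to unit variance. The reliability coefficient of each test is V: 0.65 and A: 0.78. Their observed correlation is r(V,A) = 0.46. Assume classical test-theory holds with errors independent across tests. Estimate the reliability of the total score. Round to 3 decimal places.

Var(V+A) = 2 + 2·[0.46] = 2 + 0.92 = 2.92.
Under uncorrelated errors the observed covariances equal the true-score covariances, so only the own-variance terms attenuate.
True-score variance = [0.65 + 0.78] + 0.92 = 1.43 + 0.92 = 2.35.
Reliability = 2.35 / 2.92 = 0.805.

0.805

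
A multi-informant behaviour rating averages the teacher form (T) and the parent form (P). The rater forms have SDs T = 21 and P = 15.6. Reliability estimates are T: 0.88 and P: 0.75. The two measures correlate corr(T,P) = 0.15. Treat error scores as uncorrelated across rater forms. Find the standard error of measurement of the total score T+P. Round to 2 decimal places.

10.67

Var(total) = 684.36 + 98.28 = 782.64.
True-score variance = 570.6 + 98.28 = 668.88, so reliability = 0.8546.
Error variance = 782.64 − 668.88 = 113.76; SEM = √113.76 = 10.67.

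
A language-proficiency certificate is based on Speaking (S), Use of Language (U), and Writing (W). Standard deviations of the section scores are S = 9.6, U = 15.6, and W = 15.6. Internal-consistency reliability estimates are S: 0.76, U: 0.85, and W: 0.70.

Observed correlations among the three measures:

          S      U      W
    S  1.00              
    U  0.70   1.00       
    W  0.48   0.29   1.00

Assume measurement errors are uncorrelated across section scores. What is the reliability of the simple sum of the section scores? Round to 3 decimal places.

Var(S+U+W) = 9.6² + 15.6² + 15.6² + 2·[9.6·15.6·0.70 + 9.6·15.6·0.48 + 15.6·15.6·0.29] = 578.88 + 494.582 = 1073.46.
With uncorrelated errors the cross-covariances are all true-score covariance, so they carry over unchanged; only the diagonal terms shrink to ρᵢσᵢ².
True-score variance = [9.6²·0.76 + 15.6²·0.85 + 15.6²·0.70] + 494.582 = 447.25 + 494.582 = 941.832.
Reliability = 941.832 / 1073.46 = 0.877.

0.877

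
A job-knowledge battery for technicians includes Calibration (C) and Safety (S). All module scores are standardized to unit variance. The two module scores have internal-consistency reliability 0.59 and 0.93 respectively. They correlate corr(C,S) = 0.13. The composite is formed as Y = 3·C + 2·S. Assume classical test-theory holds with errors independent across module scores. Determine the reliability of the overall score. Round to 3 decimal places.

0.727

Var(Y) = 3² + 2² + 2·[6·0.13] = 13 + 1.56 = 14.56.
With uncorrelated errors the cross-covariances are all true-score covariance, so they carry over unchanged; only the diagonal terms shrink to ρᵢσᵢ².
True-score variance = [3²·0.59 + 2²·0.93] + 1.56 = 9.03 + 1.56 = 10.59.
Reliability = 10.59 / 14.56 = 0.727.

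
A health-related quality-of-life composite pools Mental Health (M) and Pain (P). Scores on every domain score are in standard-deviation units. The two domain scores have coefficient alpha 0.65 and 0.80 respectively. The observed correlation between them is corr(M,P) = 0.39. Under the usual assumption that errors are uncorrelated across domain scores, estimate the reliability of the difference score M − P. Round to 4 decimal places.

Var(M−P) = 1 + 1 − 2·0.39 = 2 − 0.78 = 1.22.
Under uncorrelated errors the observed covariances equal the true-score covariances, so only the own-variance terms attenuate.
True-score variance = [0.65 + 0.80] − 0.78 = 1.45 − 0.78 = 0.67.
Reliability = 0.67 / 1.22 = 0.5492.

0.5492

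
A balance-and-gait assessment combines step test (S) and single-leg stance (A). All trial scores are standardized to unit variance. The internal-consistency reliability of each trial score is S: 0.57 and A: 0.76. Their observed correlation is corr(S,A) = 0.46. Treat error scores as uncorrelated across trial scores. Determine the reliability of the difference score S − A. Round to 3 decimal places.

Var(S−A) = 1 + 1 − 2·0.46 = 2 − 0.92 = 1.08.
Under uncorrelated errors the observed covariances equal the true-score covariances, so only the own-variance terms attenuate.
True-score variance = [0.57 + 0.76] − 0.92 = 1.33 − 0.92 = 0.41.
Reliability = 0.41 / 1.08 = 0.380.

0.380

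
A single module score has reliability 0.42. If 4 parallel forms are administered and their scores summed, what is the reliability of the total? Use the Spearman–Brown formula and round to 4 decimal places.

ρ_k = kρ / (1 + (k−1)ρ) = 4·0.42 / (1 + 3·0.42) = 1.680 / 2.260 = 0.7434.

0.7434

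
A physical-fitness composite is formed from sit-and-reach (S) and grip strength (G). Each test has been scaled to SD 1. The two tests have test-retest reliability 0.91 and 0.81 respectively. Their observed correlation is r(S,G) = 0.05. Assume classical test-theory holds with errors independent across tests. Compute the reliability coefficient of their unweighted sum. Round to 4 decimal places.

0.8667

Var(S+G) = 2 + 2·[0.05] = 2 + 0.1 = 2.1.
Because errors are independent across components, Cov(Tᵢ,Tⱼ) = Cov(Xᵢ,Xⱼ); the off-diagonal part of the true-score variance is the same as above.
True-score variance = [0.91 + 0.81] + 0.1 = 1.72 + 0.1 = 1.82.
Reliability = 1.82 / 2.1 = 0.8667.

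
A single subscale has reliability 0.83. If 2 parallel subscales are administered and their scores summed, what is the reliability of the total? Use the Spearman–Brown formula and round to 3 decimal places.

0.907

ρ_k = kρ / (1 + (k−1)ρ) = 2·0.83 / (1 + 1·0.83) = 1.660 / 1.830 = 0.907.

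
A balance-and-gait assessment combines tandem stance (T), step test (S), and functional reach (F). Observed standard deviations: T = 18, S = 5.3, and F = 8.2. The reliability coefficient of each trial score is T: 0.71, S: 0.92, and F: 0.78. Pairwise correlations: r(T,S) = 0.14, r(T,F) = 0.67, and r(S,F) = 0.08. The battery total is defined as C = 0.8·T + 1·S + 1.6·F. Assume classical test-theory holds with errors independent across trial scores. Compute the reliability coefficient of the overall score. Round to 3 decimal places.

Var(C) = 0.8²·18² + 5.3² + 1.6²·8.2² + 2·[0.8·18·5.3·0.14 + 1.28·18·8.2·0.67 + 1.6·5.3·8.2·0.08] = 407.584 + 285.659 = 693.243.
Because errors are independent across components, Cov(Tᵢ,Tⱼ) = Cov(Xᵢ,Xⱼ); the off-diagonal part of the true-score variance is the same as above.
True-score variance = [0.8²·18²·0.71 + 5.3²·0.92 + 1.6²·8.2²·0.78] + 285.659 = 307.333 + 285.659 = 592.992.
Reliability = 592.992 / 693.243 = 0.855.

0.855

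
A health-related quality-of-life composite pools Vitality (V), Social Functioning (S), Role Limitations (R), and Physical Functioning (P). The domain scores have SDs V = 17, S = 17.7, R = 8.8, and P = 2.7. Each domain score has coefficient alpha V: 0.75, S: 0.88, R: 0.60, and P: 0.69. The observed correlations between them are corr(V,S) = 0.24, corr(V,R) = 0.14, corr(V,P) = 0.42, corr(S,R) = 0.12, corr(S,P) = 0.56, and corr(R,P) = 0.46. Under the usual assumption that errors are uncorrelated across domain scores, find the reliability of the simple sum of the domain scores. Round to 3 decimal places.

Var(V+S+R+P) = 17² + 17.7² + 8.8² + 2.7² + 2·[17·17.7·0.24 + 17·8.8·0.14 + 17·2.7·0.42 + 17.7·8.8·0.12 + 17.7·2.7·0.56 + 8.8·2.7·0.46] = 687.02 + 337.642 = 1024.66.
Because errors are independent across components, Cov(Tᵢ,Tⱼ) = Cov(Xᵢ,Xⱼ); the off-diagonal part of the true-score variance is the same as above.
True-score variance = [17²·0.75 + 17.7²·0.88 + 8.8²·0.60 + 2.7²·0.69] + 337.642 = 543.939 + 337.642 = 881.582.
Reliability = 881.582 / 1024.66 = 0.860.

0.860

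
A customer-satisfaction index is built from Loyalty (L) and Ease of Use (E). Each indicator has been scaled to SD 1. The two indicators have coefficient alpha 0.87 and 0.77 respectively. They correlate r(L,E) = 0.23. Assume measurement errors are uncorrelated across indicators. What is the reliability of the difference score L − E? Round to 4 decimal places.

Var(L−E) = 1 + 1 − 2·0.23 = 2 − 0.46 = 1.54.
Under uncorrelated errors the observed covariances equal the true-score covariances, so only the own-variance terms attenuate.
True-score variance = [0.87 + 0.77] − 0.46 = 1.64 − 0.46 = 1.18.
Reliability = 1.18 / 1.54 = 0.7662.

0.7662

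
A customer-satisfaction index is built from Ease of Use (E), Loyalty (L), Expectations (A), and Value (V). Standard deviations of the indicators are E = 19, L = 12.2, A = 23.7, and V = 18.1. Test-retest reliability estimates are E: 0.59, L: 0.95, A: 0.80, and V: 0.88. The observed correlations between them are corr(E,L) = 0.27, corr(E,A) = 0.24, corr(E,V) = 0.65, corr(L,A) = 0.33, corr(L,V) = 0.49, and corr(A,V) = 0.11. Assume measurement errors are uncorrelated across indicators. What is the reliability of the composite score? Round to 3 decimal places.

0.886

Var(E+L+A+V) = 19² + 12.2² + 23.7² + 18.1² + 2·[19·12.2·0.27 + 19·23.7·0.24 + 19·18.1·0.65 + 12.2·23.7·0.33 + 12.2·18.1·0.49 + 23.7·18.1·0.11] = 1399.14 + 1290 = 2689.14.
Under uncorrelated errors the observed covariances equal the true-score covariances, so only the own-variance terms attenuate.
True-score variance = [19²·0.59 + 12.2²·0.95 + 23.7²·0.80 + 18.1²·0.88] + 1290 = 1092.04 + 1290 = 2382.03.
Reliability = 2382.03 / 2689.14 = 0.886.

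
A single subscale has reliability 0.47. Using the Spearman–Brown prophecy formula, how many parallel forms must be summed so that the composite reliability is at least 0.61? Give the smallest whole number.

2

k ≥ ρ*(1−ρ₁)/(ρ₁(1−ρ*)) = 0.61·0.53 / (0.47·0.39) = 1.764.
Smallest integer k = 2.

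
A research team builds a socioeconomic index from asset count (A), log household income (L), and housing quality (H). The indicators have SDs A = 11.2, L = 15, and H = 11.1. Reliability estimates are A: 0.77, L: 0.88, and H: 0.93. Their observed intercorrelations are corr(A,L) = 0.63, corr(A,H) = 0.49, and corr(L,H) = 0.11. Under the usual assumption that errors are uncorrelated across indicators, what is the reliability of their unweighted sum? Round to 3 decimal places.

Var(A+L+H) = 11.2² + 15² + 11.1² + 2·[11.2·15·0.63 + 11.2·11.1·0.49 + 15·11.1·0.11] = 473.65 + 370.144 = 843.794.
With uncorrelated errors the cross-covariances are all true-score covariance, so they carry over unchanged; only the diagonal terms shrink to ρᵢσᵢ².
True-score variance = [11.2²·0.77 + 15²·0.88 + 11.1²·0.93] + 370.144 = 409.174 + 370.144 = 779.318.
Reliability = 779.318 / 843.794 = 0.924.

0.924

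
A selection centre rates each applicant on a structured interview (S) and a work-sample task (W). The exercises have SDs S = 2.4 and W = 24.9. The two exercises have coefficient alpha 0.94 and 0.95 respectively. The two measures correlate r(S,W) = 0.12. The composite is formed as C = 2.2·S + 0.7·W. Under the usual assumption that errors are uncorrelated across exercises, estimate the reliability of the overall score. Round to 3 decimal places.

0.952

Var(C) = 2.2²·2.4² + 0.7²·24.9² + 2·[1.54·2.4·24.9·0.12] = 331.683 + 22.0873 = 353.771.
With uncorrelated errors the cross-covariances are all true-score covariance, so they carry over unchanged; only the diagonal terms shrink to ρᵢσᵢ².
True-score variance = [2.2²·2.4²·0.94 + 0.7²·24.9²·0.95] + 22.0873 = 314.82 + 22.0873 = 336.908.
Reliability = 336.908 / 353.771 = 0.952.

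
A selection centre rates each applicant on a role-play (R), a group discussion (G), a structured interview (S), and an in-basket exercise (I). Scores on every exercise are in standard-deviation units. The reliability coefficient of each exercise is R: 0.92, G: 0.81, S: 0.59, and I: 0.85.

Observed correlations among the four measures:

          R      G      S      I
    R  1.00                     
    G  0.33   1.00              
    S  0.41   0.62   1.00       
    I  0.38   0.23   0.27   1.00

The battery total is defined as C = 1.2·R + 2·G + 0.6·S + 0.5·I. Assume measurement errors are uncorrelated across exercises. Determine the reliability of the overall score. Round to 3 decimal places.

0.902

Var(C) = 1.2² + 2² + 0.6² + 0.5² + 2·[2.4·0.33 + 0.72·0.41 + 0.6·0.38 + 1.2·0.62 + 0.23 + 0.3·0.27] = 6.05 + 4.7404 = 10.7904.
Under uncorrelated errors the observed covariances equal the true-score covariances, so only the own-variance terms attenuate.
True-score variance = [1.2²·0.92 + 2²·0.81 + 0.6²·0.59 + 0.5²·0.85] + 4.7404 = 4.9897 + 4.7404 = 9.7301.
Reliability = 9.7301 / 10.7904 = 0.902.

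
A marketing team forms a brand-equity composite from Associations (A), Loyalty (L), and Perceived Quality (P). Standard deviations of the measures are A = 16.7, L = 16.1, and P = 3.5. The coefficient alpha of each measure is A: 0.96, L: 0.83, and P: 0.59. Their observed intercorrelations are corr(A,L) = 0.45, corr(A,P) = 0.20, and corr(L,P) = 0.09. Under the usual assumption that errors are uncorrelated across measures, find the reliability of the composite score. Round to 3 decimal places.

0.927

Var(A+L+P) = 16.7² + 16.1² + 3.5² + 2·[16.7·16.1·0.45 + 16.7·3.5·0.20 + 16.1·3.5·0.09] = 550.35 + 275.506 = 825.856.
Because errors are independent across components, Cov(Tᵢ,Tⱼ) = Cov(Xᵢ,Xⱼ); the off-diagonal part of the true-score variance is the same as above.
True-score variance = [16.7²·0.96 + 16.1²·0.83 + 3.5²·0.59] + 275.506 = 490.106 + 275.506 = 765.612.
Reliability = 765.612 / 825.856 = 0.927.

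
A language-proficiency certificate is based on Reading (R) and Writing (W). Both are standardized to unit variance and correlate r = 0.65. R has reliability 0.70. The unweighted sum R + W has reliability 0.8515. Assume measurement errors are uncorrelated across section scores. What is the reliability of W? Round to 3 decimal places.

0.810

Var(R+W) = 2 + 2·0.65 = 3.300.
True-score variance = ρ_R + ρ_W + 2·0.65, so 0.8515 = (0.70 + ρ_W + 1.30) / 3.300.
ρ_W = 0.8515·3.300 − 0.70 − 1.30 = 0.810.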